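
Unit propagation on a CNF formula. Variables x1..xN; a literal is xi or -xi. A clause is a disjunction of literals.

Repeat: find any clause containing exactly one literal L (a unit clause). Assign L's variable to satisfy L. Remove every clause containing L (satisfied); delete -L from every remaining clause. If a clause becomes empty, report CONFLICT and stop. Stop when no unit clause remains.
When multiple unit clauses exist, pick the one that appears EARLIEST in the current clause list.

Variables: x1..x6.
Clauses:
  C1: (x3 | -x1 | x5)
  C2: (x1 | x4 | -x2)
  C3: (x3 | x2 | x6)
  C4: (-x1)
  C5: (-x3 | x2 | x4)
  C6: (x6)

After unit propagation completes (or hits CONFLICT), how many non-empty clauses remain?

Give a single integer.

Answer: 2

Derivation:
unit clause [-1] forces x1=F; simplify:
  drop 1 from [1, 4, -2] -> [4, -2]
  satisfied 2 clause(s); 4 remain; assigned so far: [1]
unit clause [6] forces x6=T; simplify:
  satisfied 2 clause(s); 2 remain; assigned so far: [1, 6]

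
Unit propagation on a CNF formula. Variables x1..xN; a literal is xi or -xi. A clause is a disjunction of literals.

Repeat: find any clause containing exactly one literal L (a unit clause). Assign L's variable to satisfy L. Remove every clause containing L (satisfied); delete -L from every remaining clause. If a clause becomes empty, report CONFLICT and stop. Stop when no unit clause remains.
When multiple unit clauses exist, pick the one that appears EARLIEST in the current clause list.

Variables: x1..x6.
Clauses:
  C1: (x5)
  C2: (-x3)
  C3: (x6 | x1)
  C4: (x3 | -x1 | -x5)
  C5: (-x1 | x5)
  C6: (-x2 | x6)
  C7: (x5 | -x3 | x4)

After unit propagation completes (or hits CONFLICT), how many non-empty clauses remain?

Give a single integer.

unit clause [5] forces x5=T; simplify:
  drop -5 from [3, -1, -5] -> [3, -1]
  satisfied 3 clause(s); 4 remain; assigned so far: [5]
unit clause [-3] forces x3=F; simplify:
  drop 3 from [3, -1] -> [-1]
  satisfied 1 clause(s); 3 remain; assigned so far: [3, 5]
unit clause [-1] forces x1=F; simplify:
  drop 1 from [6, 1] -> [6]
  satisfied 1 clause(s); 2 remain; assigned so far: [1, 3, 5]
unit clause [6] forces x6=T; simplify:
  satisfied 2 clause(s); 0 remain; assigned so far: [1, 3, 5, 6]

Answer: 0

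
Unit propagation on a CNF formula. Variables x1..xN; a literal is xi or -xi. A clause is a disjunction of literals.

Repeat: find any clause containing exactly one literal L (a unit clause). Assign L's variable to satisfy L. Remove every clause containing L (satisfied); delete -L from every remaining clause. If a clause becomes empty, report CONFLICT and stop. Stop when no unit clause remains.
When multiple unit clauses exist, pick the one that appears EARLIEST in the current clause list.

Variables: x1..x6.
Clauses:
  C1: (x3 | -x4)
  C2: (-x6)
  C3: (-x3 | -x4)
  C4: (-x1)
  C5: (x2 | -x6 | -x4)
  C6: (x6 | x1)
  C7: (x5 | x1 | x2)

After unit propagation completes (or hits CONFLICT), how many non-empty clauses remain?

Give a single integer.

unit clause [-6] forces x6=F; simplify:
  drop 6 from [6, 1] -> [1]
  satisfied 2 clause(s); 5 remain; assigned so far: [6]
unit clause [-1] forces x1=F; simplify:
  drop 1 from [1] -> [] (empty!)
  drop 1 from [5, 1, 2] -> [5, 2]
  satisfied 1 clause(s); 4 remain; assigned so far: [1, 6]
CONFLICT (empty clause)

Answer: 3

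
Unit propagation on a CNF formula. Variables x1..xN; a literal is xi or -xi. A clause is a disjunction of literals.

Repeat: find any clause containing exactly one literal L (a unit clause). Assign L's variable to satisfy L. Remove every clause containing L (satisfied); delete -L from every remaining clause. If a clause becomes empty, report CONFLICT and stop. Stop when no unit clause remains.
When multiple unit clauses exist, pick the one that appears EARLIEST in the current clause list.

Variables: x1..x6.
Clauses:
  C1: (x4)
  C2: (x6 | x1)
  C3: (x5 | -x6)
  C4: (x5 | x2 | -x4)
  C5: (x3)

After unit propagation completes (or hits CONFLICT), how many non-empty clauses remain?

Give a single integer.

Answer: 3

Derivation:
unit clause [4] forces x4=T; simplify:
  drop -4 from [5, 2, -4] -> [5, 2]
  satisfied 1 clause(s); 4 remain; assigned so far: [4]
unit clause [3] forces x3=T; simplify:
  satisfied 1 clause(s); 3 remain; assigned so far: [3, 4]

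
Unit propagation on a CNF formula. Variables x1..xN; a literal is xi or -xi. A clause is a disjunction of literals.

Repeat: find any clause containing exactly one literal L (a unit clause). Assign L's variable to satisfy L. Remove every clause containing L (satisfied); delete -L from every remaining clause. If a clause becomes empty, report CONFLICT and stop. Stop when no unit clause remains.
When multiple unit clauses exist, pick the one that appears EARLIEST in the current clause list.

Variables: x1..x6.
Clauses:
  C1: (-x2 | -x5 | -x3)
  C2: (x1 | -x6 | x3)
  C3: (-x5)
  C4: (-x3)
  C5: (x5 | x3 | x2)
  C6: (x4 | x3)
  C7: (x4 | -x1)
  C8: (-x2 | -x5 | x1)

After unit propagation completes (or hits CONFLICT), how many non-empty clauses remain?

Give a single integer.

Answer: 1

Derivation:
unit clause [-5] forces x5=F; simplify:
  drop 5 from [5, 3, 2] -> [3, 2]
  satisfied 3 clause(s); 5 remain; assigned so far: [5]
unit clause [-3] forces x3=F; simplify:
  drop 3 from [1, -6, 3] -> [1, -6]
  drop 3 from [3, 2] -> [2]
  drop 3 from [4, 3] -> [4]
  satisfied 1 clause(s); 4 remain; assigned so far: [3, 5]
unit clause [2] forces x2=T; simplify:
  satisfied 1 clause(s); 3 remain; assigned so far: [2, 3, 5]
unit clause [4] forces x4=T; simplify:
  satisfied 2 clause(s); 1 remain; assigned so far: [2, 3, 4, 5]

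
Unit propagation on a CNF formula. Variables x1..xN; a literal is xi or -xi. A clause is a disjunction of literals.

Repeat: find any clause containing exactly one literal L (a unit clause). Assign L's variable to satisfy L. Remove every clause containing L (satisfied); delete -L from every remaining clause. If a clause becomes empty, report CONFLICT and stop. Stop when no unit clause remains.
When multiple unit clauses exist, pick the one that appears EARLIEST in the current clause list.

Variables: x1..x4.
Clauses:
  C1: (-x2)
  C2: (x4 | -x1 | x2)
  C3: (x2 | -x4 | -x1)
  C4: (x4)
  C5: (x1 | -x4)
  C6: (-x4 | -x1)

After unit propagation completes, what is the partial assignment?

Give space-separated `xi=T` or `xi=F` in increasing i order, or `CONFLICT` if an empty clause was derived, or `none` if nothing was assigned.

Answer: CONFLICT

Derivation:
unit clause [-2] forces x2=F; simplify:
  drop 2 from [4, -1, 2] -> [4, -1]
  drop 2 from [2, -4, -1] -> [-4, -1]
  satisfied 1 clause(s); 5 remain; assigned so far: [2]
unit clause [4] forces x4=T; simplify:
  drop -4 from [-4, -1] -> [-1]
  drop -4 from [1, -4] -> [1]
  drop -4 from [-4, -1] -> [-1]
  satisfied 2 clause(s); 3 remain; assigned so far: [2, 4]
unit clause [-1] forces x1=F; simplify:
  drop 1 from [1] -> [] (empty!)
  satisfied 2 clause(s); 1 remain; assigned so far: [1, 2, 4]
CONFLICT (empty clause)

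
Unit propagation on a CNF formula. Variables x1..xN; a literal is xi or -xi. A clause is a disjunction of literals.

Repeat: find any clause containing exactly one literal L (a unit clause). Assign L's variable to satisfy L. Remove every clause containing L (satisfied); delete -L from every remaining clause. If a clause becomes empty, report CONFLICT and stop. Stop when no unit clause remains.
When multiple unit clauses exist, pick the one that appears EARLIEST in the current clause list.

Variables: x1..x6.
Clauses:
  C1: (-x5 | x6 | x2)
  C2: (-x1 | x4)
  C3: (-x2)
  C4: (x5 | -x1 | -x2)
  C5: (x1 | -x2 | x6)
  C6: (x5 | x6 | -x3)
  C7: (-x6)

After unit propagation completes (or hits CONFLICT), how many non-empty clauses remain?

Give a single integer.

Answer: 1

Derivation:
unit clause [-2] forces x2=F; simplify:
  drop 2 from [-5, 6, 2] -> [-5, 6]
  satisfied 3 clause(s); 4 remain; assigned so far: [2]
unit clause [-6] forces x6=F; simplify:
  drop 6 from [-5, 6] -> [-5]
  drop 6 from [5, 6, -3] -> [5, -3]
  satisfied 1 clause(s); 3 remain; assigned so far: [2, 6]
unit clause [-5] forces x5=F; simplify:
  drop 5 from [5, -3] -> [-3]
  satisfied 1 clause(s); 2 remain; assigned so far: [2, 5, 6]
unit clause [-3] forces x3=F; simplify:
  satisfied 1 clause(s); 1 remain; assigned so far: [2, 3, 5, 6]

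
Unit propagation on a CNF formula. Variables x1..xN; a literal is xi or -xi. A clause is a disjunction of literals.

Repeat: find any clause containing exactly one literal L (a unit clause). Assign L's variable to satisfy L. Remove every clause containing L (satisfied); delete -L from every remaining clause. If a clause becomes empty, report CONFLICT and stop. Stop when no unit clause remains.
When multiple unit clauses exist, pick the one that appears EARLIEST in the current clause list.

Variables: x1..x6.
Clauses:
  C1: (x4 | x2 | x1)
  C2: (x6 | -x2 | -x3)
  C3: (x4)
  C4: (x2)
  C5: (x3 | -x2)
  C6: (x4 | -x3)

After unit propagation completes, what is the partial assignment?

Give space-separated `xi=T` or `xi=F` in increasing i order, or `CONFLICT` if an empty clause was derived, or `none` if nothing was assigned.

Answer: x2=T x3=T x4=T x6=T

Derivation:
unit clause [4] forces x4=T; simplify:
  satisfied 3 clause(s); 3 remain; assigned so far: [4]
unit clause [2] forces x2=T; simplify:
  drop -2 from [6, -2, -3] -> [6, -3]
  drop -2 from [3, -2] -> [3]
  satisfied 1 clause(s); 2 remain; assigned so far: [2, 4]
unit clause [3] forces x3=T; simplify:
  drop -3 from [6, -3] -> [6]
  satisfied 1 clause(s); 1 remain; assigned so far: [2, 3, 4]
unit clause [6] forces x6=T; simplify:
  satisfied 1 clause(s); 0 remain; assigned so far: [2, 3, 4, 6]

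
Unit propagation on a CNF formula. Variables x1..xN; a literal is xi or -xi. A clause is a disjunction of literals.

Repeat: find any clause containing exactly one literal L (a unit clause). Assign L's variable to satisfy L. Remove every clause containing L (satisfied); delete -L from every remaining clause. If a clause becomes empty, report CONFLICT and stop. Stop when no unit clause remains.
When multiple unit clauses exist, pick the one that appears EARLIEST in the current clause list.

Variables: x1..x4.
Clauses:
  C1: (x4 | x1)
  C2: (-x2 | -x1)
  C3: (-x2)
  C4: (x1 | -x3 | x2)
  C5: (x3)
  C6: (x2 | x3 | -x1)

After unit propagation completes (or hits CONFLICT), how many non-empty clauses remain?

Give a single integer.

unit clause [-2] forces x2=F; simplify:
  drop 2 from [1, -3, 2] -> [1, -3]
  drop 2 from [2, 3, -1] -> [3, -1]
  satisfied 2 clause(s); 4 remain; assigned so far: [2]
unit clause [3] forces x3=T; simplify:
  drop -3 from [1, -3] -> [1]
  satisfied 2 clause(s); 2 remain; assigned so far: [2, 3]
unit clause [1] forces x1=T; simplify:
  satisfied 2 clause(s); 0 remain; assigned so far: [1, 2, 3]

Answer: 0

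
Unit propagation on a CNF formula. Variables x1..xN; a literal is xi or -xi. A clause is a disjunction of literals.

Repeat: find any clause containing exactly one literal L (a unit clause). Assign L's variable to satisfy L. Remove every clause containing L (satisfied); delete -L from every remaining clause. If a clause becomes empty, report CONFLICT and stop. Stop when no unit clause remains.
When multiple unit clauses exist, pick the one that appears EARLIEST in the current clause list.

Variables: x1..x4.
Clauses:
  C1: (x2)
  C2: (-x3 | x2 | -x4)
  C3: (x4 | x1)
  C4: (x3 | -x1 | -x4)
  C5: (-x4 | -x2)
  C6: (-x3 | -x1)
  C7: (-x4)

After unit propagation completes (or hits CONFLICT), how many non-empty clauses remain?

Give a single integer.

unit clause [2] forces x2=T; simplify:
  drop -2 from [-4, -2] -> [-4]
  satisfied 2 clause(s); 5 remain; assigned so far: [2]
unit clause [-4] forces x4=F; simplify:
  drop 4 from [4, 1] -> [1]
  satisfied 3 clause(s); 2 remain; assigned so far: [2, 4]
unit clause [1] forces x1=T; simplify:
  drop -1 from [-3, -1] -> [-3]
  satisfied 1 clause(s); 1 remain; assigned so far: [1, 2, 4]
unit clause [-3] forces x3=F; simplify:
  satisfied 1 clause(s); 0 remain; assigned so far: [1, 2, 3, 4]

Answer: 0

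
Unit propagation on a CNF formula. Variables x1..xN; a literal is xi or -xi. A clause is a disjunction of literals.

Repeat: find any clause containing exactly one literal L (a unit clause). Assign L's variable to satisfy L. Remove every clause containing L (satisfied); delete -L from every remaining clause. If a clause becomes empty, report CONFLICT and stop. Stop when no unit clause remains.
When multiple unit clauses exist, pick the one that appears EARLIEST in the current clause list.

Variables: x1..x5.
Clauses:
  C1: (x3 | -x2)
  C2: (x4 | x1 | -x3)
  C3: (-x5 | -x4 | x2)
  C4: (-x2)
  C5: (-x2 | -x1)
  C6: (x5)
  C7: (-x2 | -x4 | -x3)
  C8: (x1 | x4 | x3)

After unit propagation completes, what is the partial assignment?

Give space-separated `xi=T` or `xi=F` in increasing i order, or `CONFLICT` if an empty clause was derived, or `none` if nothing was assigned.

unit clause [-2] forces x2=F; simplify:
  drop 2 from [-5, -4, 2] -> [-5, -4]
  satisfied 4 clause(s); 4 remain; assigned so far: [2]
unit clause [5] forces x5=T; simplify:
  drop -5 from [-5, -4] -> [-4]
  satisfied 1 clause(s); 3 remain; assigned so far: [2, 5]
unit clause [-4] forces x4=F; simplify:
  drop 4 from [4, 1, -3] -> [1, -3]
  drop 4 from [1, 4, 3] -> [1, 3]
  satisfied 1 clause(s); 2 remain; assigned so far: [2, 4, 5]

Answer: x2=F x4=F x5=T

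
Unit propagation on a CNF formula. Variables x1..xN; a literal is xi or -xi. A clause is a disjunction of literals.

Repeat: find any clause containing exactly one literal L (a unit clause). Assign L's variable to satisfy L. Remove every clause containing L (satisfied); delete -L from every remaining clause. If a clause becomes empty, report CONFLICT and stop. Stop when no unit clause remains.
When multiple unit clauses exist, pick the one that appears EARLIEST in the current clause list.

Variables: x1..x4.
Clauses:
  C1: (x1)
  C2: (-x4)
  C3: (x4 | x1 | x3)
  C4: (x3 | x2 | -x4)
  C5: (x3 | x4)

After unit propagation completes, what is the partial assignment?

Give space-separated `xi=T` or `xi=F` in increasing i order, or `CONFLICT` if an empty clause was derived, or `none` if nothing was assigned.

unit clause [1] forces x1=T; simplify:
  satisfied 2 clause(s); 3 remain; assigned so far: [1]
unit clause [-4] forces x4=F; simplify:
  drop 4 from [3, 4] -> [3]
  satisfied 2 clause(s); 1 remain; assigned so far: [1, 4]
unit clause [3] forces x3=T; simplify:
  satisfied 1 clause(s); 0 remain; assigned so far: [1, 3, 4]

Answer: x1=T x3=T x4=F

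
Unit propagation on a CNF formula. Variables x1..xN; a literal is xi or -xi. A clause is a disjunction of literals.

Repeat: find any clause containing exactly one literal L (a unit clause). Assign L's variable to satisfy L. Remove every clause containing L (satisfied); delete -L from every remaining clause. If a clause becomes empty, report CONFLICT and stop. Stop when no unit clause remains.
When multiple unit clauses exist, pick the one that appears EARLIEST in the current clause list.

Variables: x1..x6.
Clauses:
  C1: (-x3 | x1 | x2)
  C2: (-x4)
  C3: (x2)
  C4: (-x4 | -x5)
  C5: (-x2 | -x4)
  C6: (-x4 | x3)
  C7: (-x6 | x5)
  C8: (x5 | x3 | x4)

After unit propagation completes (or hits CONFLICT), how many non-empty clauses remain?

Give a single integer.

Answer: 2

Derivation:
unit clause [-4] forces x4=F; simplify:
  drop 4 from [5, 3, 4] -> [5, 3]
  satisfied 4 clause(s); 4 remain; assigned so far: [4]
unit clause [2] forces x2=T; simplify:
  satisfied 2 clause(s); 2 remain; assigned so far: [2, 4]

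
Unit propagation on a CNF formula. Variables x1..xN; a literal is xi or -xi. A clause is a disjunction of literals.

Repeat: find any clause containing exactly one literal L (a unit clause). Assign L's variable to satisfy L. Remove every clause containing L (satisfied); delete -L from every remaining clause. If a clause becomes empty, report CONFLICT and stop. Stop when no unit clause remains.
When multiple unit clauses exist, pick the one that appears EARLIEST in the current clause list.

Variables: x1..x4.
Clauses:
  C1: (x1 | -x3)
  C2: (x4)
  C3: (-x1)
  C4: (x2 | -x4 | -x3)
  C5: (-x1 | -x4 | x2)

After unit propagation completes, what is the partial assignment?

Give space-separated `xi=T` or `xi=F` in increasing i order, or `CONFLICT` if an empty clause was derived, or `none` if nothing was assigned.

Answer: x1=F x3=F x4=T

Derivation:
unit clause [4] forces x4=T; simplify:
  drop -4 from [2, -4, -3] -> [2, -3]
  drop -4 from [-1, -4, 2] -> [-1, 2]
  satisfied 1 clause(s); 4 remain; assigned so far: [4]
unit clause [-1] forces x1=F; simplify:
  drop 1 from [1, -3] -> [-3]
  satisfied 2 clause(s); 2 remain; assigned so far: [1, 4]
unit clause [-3] forces x3=F; simplify:
  satisfied 2 clause(s); 0 remain; assigned so far: [1, 3, 4]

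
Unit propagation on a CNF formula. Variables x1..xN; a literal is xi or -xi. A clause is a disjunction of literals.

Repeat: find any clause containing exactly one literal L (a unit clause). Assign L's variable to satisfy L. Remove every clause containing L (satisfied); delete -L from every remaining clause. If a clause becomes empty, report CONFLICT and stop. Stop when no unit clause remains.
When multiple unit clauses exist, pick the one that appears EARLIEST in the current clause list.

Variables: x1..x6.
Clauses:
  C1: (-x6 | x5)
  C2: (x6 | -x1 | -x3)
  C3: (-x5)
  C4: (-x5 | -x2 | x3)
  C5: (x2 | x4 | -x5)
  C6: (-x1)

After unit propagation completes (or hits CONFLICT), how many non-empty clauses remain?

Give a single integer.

unit clause [-5] forces x5=F; simplify:
  drop 5 from [-6, 5] -> [-6]
  satisfied 3 clause(s); 3 remain; assigned so far: [5]
unit clause [-6] forces x6=F; simplify:
  drop 6 from [6, -1, -3] -> [-1, -3]
  satisfied 1 clause(s); 2 remain; assigned so far: [5, 6]
unit clause [-1] forces x1=F; simplify:
  satisfied 2 clause(s); 0 remain; assigned so far: [1, 5, 6]

Answer: 0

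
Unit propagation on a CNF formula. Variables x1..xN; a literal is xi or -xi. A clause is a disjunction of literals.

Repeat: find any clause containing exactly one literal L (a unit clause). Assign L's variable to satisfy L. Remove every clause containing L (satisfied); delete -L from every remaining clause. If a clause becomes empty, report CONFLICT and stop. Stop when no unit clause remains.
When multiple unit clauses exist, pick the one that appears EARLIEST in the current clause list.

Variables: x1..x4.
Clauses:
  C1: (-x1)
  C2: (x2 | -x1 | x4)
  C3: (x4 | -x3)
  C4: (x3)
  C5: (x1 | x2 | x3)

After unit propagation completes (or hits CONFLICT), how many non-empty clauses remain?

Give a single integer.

unit clause [-1] forces x1=F; simplify:
  drop 1 from [1, 2, 3] -> [2, 3]
  satisfied 2 clause(s); 3 remain; assigned so far: [1]
unit clause [3] forces x3=T; simplify:
  drop -3 from [4, -3] -> [4]
  satisfied 2 clause(s); 1 remain; assigned so far: [1, 3]
unit clause [4] forces x4=T; simplify:
  satisfied 1 clause(s); 0 remain; assigned so far: [1, 3, 4]

Answer: 0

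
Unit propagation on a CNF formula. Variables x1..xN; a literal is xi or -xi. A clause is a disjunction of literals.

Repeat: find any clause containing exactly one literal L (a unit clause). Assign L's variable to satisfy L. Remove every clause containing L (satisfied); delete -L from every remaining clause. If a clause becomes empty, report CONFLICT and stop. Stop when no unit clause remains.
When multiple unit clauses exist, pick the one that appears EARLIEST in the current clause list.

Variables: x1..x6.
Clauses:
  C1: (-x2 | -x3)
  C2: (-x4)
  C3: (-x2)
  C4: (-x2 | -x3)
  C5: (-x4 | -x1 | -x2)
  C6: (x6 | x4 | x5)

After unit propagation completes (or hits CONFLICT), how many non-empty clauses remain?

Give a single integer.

unit clause [-4] forces x4=F; simplify:
  drop 4 from [6, 4, 5] -> [6, 5]
  satisfied 2 clause(s); 4 remain; assigned so far: [4]
unit clause [-2] forces x2=F; simplify:
  satisfied 3 clause(s); 1 remain; assigned so far: [2, 4]

Answer: 1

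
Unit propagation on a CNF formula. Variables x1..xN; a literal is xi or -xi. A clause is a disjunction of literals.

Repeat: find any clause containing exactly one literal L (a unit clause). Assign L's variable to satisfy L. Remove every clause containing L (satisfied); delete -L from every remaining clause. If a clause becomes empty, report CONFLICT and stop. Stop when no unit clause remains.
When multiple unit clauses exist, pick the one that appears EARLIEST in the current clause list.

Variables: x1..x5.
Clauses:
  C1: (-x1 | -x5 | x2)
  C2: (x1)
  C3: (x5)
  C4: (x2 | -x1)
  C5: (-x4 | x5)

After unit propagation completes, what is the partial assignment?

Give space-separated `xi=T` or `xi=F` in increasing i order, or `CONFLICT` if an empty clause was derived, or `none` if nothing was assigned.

Answer: x1=T x2=T x5=T

Derivation:
unit clause [1] forces x1=T; simplify:
  drop -1 from [-1, -5, 2] -> [-5, 2]
  drop -1 from [2, -1] -> [2]
  satisfied 1 clause(s); 4 remain; assigned so far: [1]
unit clause [5] forces x5=T; simplify:
  drop -5 from [-5, 2] -> [2]
  satisfied 2 clause(s); 2 remain; assigned so far: [1, 5]
unit clause [2] forces x2=T; simplify:
  satisfied 2 clause(s); 0 remain; assigned so far: [1, 2, 5]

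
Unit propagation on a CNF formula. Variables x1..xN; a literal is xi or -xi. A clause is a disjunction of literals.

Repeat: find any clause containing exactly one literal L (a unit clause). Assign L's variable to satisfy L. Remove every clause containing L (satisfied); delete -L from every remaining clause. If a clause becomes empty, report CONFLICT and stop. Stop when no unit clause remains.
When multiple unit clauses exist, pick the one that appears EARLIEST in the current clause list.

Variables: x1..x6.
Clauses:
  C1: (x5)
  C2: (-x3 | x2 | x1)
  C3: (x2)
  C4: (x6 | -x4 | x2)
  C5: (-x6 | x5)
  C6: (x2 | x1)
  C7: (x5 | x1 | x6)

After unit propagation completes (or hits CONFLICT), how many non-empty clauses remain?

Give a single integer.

unit clause [5] forces x5=T; simplify:
  satisfied 3 clause(s); 4 remain; assigned so far: [5]
unit clause [2] forces x2=T; simplify:
  satisfied 4 clause(s); 0 remain; assigned so far: [2, 5]

Answer: 0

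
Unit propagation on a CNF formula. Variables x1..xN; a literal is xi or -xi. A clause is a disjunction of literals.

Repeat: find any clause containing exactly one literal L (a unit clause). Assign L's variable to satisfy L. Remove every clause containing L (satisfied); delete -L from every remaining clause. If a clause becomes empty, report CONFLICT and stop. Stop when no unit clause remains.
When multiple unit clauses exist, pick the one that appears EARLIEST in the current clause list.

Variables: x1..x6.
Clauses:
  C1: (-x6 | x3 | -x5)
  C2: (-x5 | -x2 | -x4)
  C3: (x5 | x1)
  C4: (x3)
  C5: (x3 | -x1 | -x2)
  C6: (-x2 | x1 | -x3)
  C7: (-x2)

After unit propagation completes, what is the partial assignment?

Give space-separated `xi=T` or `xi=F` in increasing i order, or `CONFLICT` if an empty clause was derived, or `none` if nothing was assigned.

Answer: x2=F x3=T

Derivation:
unit clause [3] forces x3=T; simplify:
  drop -3 from [-2, 1, -3] -> [-2, 1]
  satisfied 3 clause(s); 4 remain; assigned so far: [3]
unit clause [-2] forces x2=F; simplify:
  satisfied 3 clause(s); 1 remain; assigned so far: [2, 3]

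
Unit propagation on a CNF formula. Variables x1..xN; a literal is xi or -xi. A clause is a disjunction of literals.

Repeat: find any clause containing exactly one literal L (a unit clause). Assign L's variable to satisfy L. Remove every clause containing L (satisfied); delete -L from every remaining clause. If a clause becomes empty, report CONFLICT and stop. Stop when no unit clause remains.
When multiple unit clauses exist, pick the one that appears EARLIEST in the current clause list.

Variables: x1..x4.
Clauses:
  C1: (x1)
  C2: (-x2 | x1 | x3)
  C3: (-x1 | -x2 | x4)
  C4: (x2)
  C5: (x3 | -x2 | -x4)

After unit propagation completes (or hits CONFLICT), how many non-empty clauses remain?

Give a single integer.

Answer: 0

Derivation:
unit clause [1] forces x1=T; simplify:
  drop -1 from [-1, -2, 4] -> [-2, 4]
  satisfied 2 clause(s); 3 remain; assigned so far: [1]
unit clause [2] forces x2=T; simplify:
  drop -2 from [-2, 4] -> [4]
  drop -2 from [3, -2, -4] -> [3, -4]
  satisfied 1 clause(s); 2 remain; assigned so far: [1, 2]
unit clause [4] forces x4=T; simplify:
  drop -4 from [3, -4] -> [3]
  satisfied 1 clause(s); 1 remain; assigned so far: [1, 2, 4]
unit clause [3] forces x3=T; simplify:
  satisfied 1 clause(s); 0 remain; assigned so far: [1, 2, 3, 4]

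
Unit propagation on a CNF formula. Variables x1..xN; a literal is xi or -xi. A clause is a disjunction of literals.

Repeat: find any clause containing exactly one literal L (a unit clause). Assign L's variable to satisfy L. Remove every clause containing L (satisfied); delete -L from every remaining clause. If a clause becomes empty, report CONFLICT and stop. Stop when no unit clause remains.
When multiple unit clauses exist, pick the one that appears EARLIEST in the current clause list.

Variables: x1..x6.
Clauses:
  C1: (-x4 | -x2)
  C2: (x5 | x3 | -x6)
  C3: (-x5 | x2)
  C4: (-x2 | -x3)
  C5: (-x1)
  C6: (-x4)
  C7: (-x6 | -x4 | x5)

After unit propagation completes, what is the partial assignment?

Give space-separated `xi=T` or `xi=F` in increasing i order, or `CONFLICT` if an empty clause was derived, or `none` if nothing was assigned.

Answer: x1=F x4=F

Derivation:
unit clause [-1] forces x1=F; simplify:
  satisfied 1 clause(s); 6 remain; assigned so far: [1]
unit clause [-4] forces x4=F; simplify:
  satisfied 3 clause(s); 3 remain; assigned so far: [1, 4]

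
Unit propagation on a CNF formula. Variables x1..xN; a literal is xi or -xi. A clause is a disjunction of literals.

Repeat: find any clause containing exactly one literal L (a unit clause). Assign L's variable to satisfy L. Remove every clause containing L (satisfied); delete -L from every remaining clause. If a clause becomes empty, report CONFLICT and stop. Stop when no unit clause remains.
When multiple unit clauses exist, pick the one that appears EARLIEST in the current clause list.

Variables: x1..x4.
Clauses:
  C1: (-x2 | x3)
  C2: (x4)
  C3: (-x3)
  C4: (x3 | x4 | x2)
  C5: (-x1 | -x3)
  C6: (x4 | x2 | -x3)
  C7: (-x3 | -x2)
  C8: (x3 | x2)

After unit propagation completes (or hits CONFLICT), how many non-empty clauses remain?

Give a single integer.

unit clause [4] forces x4=T; simplify:
  satisfied 3 clause(s); 5 remain; assigned so far: [4]
unit clause [-3] forces x3=F; simplify:
  drop 3 from [-2, 3] -> [-2]
  drop 3 from [3, 2] -> [2]
  satisfied 3 clause(s); 2 remain; assigned so far: [3, 4]
unit clause [-2] forces x2=F; simplify:
  drop 2 from [2] -> [] (empty!)
  satisfied 1 clause(s); 1 remain; assigned so far: [2, 3, 4]
CONFLICT (empty clause)

Answer: 0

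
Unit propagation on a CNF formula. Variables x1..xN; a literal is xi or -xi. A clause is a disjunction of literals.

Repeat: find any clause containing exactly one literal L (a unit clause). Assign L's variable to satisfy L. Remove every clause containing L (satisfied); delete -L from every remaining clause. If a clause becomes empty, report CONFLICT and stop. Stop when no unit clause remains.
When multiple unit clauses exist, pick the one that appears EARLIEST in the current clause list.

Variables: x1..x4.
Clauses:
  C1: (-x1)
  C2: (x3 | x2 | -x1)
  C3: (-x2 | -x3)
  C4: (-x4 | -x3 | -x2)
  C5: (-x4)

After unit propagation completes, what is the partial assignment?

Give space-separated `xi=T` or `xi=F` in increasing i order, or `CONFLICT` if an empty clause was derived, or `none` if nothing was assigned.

unit clause [-1] forces x1=F; simplify:
  satisfied 2 clause(s); 3 remain; assigned so far: [1]
unit clause [-4] forces x4=F; simplify:
  satisfied 2 clause(s); 1 remain; assigned so far: [1, 4]

Answer: x1=F x4=F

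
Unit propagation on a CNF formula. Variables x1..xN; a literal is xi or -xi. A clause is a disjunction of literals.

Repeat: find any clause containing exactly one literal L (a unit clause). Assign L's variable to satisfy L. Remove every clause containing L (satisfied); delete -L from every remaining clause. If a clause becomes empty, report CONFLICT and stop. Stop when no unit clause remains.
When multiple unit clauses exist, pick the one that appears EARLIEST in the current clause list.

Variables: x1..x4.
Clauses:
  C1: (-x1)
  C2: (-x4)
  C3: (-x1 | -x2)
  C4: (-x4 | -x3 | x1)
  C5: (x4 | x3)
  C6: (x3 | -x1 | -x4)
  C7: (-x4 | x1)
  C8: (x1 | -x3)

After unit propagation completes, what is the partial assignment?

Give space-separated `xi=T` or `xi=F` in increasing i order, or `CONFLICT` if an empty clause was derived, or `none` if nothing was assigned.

Answer: CONFLICT

Derivation:
unit clause [-1] forces x1=F; simplify:
  drop 1 from [-4, -3, 1] -> [-4, -3]
  drop 1 from [-4, 1] -> [-4]
  drop 1 from [1, -3] -> [-3]
  satisfied 3 clause(s); 5 remain; assigned so far: [1]
unit clause [-4] forces x4=F; simplify:
  drop 4 from [4, 3] -> [3]
  satisfied 3 clause(s); 2 remain; assigned so far: [1, 4]
unit clause [3] forces x3=T; simplify:
  drop -3 from [-3] -> [] (empty!)
  satisfied 1 clause(s); 1 remain; assigned so far: [1, 3, 4]
CONFLICT (empty clause)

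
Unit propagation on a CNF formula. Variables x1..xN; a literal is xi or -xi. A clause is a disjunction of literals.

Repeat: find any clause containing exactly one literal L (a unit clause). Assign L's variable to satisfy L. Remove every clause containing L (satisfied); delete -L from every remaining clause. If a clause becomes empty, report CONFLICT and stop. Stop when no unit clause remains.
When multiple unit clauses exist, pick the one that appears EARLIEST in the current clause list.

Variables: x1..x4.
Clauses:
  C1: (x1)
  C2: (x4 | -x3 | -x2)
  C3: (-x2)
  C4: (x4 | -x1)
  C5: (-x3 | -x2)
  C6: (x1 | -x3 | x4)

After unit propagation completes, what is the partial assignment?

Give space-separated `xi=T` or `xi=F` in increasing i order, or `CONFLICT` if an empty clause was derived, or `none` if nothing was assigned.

unit clause [1] forces x1=T; simplify:
  drop -1 from [4, -1] -> [4]
  satisfied 2 clause(s); 4 remain; assigned so far: [1]
unit clause [-2] forces x2=F; simplify:
  satisfied 3 clause(s); 1 remain; assigned so far: [1, 2]
unit clause [4] forces x4=T; simplify:
  satisfied 1 clause(s); 0 remain; assigned so far: [1, 2, 4]

Answer: x1=T x2=F x4=T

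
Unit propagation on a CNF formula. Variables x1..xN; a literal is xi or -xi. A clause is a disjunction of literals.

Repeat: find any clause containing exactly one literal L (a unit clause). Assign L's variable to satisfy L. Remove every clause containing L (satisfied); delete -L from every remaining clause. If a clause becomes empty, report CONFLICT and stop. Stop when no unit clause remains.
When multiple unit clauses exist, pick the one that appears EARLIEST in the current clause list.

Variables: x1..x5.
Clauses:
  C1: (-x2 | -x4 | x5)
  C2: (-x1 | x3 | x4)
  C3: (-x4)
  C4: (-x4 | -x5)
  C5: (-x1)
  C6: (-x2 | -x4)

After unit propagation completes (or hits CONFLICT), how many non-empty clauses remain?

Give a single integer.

Answer: 0

Derivation:
unit clause [-4] forces x4=F; simplify:
  drop 4 from [-1, 3, 4] -> [-1, 3]
  satisfied 4 clause(s); 2 remain; assigned so far: [4]
unit clause [-1] forces x1=F; simplify:
  satisfied 2 clause(s); 0 remain; assigned so far: [1, 4]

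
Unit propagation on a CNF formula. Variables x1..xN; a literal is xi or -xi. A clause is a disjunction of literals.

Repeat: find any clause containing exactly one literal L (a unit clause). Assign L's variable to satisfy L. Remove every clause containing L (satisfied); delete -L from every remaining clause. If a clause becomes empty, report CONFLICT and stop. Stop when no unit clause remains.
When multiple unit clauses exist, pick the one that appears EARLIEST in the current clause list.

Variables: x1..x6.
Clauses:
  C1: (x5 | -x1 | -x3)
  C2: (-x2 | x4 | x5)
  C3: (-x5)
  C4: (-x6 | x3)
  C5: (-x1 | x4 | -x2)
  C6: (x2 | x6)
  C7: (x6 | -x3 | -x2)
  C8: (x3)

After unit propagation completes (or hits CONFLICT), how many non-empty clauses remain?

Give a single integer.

Answer: 3

Derivation:
unit clause [-5] forces x5=F; simplify:
  drop 5 from [5, -1, -3] -> [-1, -3]
  drop 5 from [-2, 4, 5] -> [-2, 4]
  satisfied 1 clause(s); 7 remain; assigned so far: [5]
unit clause [3] forces x3=T; simplify:
  drop -3 from [-1, -3] -> [-1]
  drop -3 from [6, -3, -2] -> [6, -2]
  satisfied 2 clause(s); 5 remain; assigned so far: [3, 5]
unit clause [-1] forces x1=F; simplify:
  satisfied 2 clause(s); 3 remain; assigned so far: [1, 3, 5]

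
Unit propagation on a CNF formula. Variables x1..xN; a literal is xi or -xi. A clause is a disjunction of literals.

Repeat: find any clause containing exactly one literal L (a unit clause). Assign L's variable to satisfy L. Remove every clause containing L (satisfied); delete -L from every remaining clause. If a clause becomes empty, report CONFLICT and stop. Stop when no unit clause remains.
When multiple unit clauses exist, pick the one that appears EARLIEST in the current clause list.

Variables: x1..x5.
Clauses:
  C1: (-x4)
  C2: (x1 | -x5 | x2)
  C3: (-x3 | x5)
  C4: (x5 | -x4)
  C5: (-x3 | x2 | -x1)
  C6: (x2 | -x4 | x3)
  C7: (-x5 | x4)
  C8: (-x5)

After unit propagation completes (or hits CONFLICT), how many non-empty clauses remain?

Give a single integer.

Answer: 0

Derivation:
unit clause [-4] forces x4=F; simplify:
  drop 4 from [-5, 4] -> [-5]
  satisfied 3 clause(s); 5 remain; assigned so far: [4]
unit clause [-5] forces x5=F; simplify:
  drop 5 from [-3, 5] -> [-3]
  satisfied 3 clause(s); 2 remain; assigned so far: [4, 5]
unit clause [-3] forces x3=F; simplify:
  satisfied 2 clause(s); 0 remain; assigned so far: [3, 4, 5]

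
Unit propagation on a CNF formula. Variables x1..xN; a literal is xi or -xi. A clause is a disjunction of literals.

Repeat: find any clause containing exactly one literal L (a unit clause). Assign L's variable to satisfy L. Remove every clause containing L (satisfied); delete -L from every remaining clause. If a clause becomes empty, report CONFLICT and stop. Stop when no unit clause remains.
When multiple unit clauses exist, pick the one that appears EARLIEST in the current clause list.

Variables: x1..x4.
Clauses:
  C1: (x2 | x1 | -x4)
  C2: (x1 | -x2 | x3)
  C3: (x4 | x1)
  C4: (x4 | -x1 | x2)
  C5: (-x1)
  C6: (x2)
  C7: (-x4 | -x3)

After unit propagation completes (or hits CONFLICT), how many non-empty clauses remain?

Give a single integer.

Answer: 0

Derivation:
unit clause [-1] forces x1=F; simplify:
  drop 1 from [2, 1, -4] -> [2, -4]
  drop 1 from [1, -2, 3] -> [-2, 3]
  drop 1 from [4, 1] -> [4]
  satisfied 2 clause(s); 5 remain; assigned so far: [1]
unit clause [4] forces x4=T; simplify:
  drop -4 from [2, -4] -> [2]
  drop -4 from [-4, -3] -> [-3]
  satisfied 1 clause(s); 4 remain; assigned so far: [1, 4]
unit clause [2] forces x2=T; simplify:
  drop -2 from [-2, 3] -> [3]
  satisfied 2 clause(s); 2 remain; assigned so far: [1, 2, 4]
unit clause [3] forces x3=T; simplify:
  drop -3 from [-3] -> [] (empty!)
  satisfied 1 clause(s); 1 remain; assigned so far: [1, 2, 3, 4]
CONFLICT (empty clause)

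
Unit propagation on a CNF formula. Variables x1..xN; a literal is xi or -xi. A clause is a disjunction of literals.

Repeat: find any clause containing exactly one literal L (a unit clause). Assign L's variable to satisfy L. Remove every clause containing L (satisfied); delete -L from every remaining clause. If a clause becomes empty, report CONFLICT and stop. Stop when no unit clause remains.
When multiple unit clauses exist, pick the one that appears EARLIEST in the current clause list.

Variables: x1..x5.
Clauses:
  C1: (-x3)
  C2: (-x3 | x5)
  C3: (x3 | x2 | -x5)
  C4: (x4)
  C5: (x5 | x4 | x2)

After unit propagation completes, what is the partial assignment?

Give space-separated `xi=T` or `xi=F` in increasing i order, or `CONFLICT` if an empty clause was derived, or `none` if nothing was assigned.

Answer: x3=F x4=T

Derivation:
unit clause [-3] forces x3=F; simplify:
  drop 3 from [3, 2, -5] -> [2, -5]
  satisfied 2 clause(s); 3 remain; assigned so far: [3]
unit clause [4] forces x4=T; simplify:
  satisfied 2 clause(s); 1 remain; assigned so far: [3, 4]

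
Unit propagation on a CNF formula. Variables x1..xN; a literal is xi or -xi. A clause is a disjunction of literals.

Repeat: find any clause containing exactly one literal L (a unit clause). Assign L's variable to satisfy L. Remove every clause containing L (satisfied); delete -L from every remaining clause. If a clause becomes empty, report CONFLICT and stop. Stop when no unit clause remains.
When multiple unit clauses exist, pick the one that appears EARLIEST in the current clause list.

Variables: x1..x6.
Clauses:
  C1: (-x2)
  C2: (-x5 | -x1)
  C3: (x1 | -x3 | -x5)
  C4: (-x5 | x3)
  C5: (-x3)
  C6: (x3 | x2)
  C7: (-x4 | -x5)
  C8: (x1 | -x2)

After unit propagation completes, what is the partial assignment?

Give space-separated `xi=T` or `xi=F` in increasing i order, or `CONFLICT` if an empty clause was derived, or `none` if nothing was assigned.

Answer: CONFLICT

Derivation:
unit clause [-2] forces x2=F; simplify:
  drop 2 from [3, 2] -> [3]
  satisfied 2 clause(s); 6 remain; assigned so far: [2]
unit clause [-3] forces x3=F; simplify:
  drop 3 from [-5, 3] -> [-5]
  drop 3 from [3] -> [] (empty!)
  satisfied 2 clause(s); 4 remain; assigned so far: [2, 3]
CONFLICT (empty clause)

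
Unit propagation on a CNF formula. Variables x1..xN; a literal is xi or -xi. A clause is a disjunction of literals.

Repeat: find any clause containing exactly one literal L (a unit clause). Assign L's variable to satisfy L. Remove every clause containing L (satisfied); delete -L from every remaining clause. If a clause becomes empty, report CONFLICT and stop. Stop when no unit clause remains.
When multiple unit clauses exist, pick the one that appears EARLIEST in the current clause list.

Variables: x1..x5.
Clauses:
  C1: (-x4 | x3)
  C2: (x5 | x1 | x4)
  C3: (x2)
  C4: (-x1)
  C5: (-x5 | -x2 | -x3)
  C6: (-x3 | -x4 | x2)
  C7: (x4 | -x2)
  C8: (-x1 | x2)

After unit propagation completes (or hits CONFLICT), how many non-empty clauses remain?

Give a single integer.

Answer: 0

Derivation:
unit clause [2] forces x2=T; simplify:
  drop -2 from [-5, -2, -3] -> [-5, -3]
  drop -2 from [4, -2] -> [4]
  satisfied 3 clause(s); 5 remain; assigned so far: [2]
unit clause [-1] forces x1=F; simplify:
  drop 1 from [5, 1, 4] -> [5, 4]
  satisfied 1 clause(s); 4 remain; assigned so far: [1, 2]
unit clause [4] forces x4=T; simplify:
  drop -4 from [-4, 3] -> [3]
  satisfied 2 clause(s); 2 remain; assigned so far: [1, 2, 4]
unit clause [3] forces x3=T; simplify:
  drop -3 from [-5, -3] -> [-5]
  satisfied 1 clause(s); 1 remain; assigned so far: [1, 2, 3, 4]
unit clause [-5] forces x5=F; simplify:
  satisfied 1 clause(s); 0 remain; assigned so far: [1, 2, 3, 4, 5]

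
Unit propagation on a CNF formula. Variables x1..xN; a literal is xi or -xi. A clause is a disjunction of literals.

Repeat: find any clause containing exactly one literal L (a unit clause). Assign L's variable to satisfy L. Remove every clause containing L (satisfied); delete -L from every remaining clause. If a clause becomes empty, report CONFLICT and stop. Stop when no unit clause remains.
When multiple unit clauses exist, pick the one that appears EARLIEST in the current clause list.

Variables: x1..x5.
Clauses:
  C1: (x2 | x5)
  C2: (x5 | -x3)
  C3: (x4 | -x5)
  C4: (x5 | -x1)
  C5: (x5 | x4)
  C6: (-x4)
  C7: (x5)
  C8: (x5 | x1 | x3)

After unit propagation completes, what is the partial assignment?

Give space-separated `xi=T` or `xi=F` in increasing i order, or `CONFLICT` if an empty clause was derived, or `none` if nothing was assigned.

Answer: CONFLICT

Derivation:
unit clause [-4] forces x4=F; simplify:
  drop 4 from [4, -5] -> [-5]
  drop 4 from [5, 4] -> [5]
  satisfied 1 clause(s); 7 remain; assigned so far: [4]
unit clause [-5] forces x5=F; simplify:
  drop 5 from [2, 5] -> [2]
  drop 5 from [5, -3] -> [-3]
  drop 5 from [5, -1] -> [-1]
  drop 5 from [5] -> [] (empty!)
  drop 5 from [5] -> [] (empty!)
  drop 5 from [5, 1, 3] -> [1, 3]
  satisfied 1 clause(s); 6 remain; assigned so far: [4, 5]
CONFLICT (empty clause)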